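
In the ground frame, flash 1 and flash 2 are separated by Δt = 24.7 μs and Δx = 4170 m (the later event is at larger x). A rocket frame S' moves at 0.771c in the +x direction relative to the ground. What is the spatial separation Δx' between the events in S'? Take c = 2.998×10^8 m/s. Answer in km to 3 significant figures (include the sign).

Δx' ≈ -2.42 km

γ = 1/√(1 − 0.771²) = 1.5703
Δx' = γ(Δx − vΔt) = 1.5703 × (4170 m − 0.771×(2.998×10^8 m/s)×24.7×10^-6 s)
= 1.5703 × (-1539.3 m) = -2.42 km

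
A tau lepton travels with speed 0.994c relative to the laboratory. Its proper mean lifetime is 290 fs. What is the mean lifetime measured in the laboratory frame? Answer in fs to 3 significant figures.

γ = 1/√(1 − 0.994²) = 9.1424
Time dilation: Δt = γτ₀ = 9.1424 × 290 fs = 2650 fs

Δt ≈ 2650 fs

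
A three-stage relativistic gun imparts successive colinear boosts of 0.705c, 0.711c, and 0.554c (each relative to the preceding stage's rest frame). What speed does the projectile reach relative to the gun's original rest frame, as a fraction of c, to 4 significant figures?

u ≈ 0.9834c

Compose boost 2: (0.711 + 0.705)/(1 + 0.711×0.705) = 1.416/1.50126 = 0.943211
Compose boost 3: (0.554 + 0.943211)/(1 + 0.554×0.943211) = 1.49721/1.52254 = 0.9834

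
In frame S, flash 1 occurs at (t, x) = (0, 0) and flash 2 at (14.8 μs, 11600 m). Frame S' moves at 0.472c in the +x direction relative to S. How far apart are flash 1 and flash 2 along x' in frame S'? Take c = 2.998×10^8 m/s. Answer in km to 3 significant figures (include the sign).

γ = 1/√(1 − 0.472²) = 1.1343
Δx' = γ(Δx − vΔt) = 1.1343 × (11600 m − 0.472×(2.998×10^8 m/s)×14.8×10^-6 s)
= 1.1343 × (9505.7 m) = 10.8 km

Δx' ≈ 10.8 km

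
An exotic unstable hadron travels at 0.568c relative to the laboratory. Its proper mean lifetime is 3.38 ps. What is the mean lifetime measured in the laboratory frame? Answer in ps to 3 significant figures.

γ = 1/√(1 − 0.568²) = 1.2150
Time dilation: Δt = γτ₀ = 1.2150 × 3.38 ps = 4.11 ps

Δt ≈ 4.11 ps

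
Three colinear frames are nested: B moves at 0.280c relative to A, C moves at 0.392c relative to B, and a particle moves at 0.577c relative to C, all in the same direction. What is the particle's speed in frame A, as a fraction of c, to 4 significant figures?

u ≈ 0.8763c

Compose boost 2: (0.392 + 0.280)/(1 + 0.392×0.280) = 0.6720/1.10976 = 0.605536
Compose boost 3: (0.577 + 0.605536)/(1 + 0.577×0.605536) = 1.18254/1.34939 = 0.8763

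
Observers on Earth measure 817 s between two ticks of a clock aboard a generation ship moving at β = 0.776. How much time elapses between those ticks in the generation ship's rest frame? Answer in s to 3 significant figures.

τ₀ ≈ 515 s

γ = 1/√(1 − 0.776²) = 1.5855
Proper time: τ₀ = Δt/γ = 817/1.5855 = 515 s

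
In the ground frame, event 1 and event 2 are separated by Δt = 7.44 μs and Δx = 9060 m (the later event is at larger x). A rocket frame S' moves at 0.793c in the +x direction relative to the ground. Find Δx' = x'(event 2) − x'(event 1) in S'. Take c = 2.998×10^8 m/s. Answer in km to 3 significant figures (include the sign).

γ = 1/√(1 − 0.793²) = 1.6414
Δx' = γ(Δx − vΔt) = 1.6414 × (9060 m − 0.793×(2.998×10^8 m/s)×7.44×10^-6 s)
= 1.6414 × (7291.2 m) = 12.0 km

Δx' ≈ 12.0 km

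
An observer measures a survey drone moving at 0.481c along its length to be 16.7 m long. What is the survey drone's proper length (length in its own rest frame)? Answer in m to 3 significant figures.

L₀ ≈ 19.0 m

γ = 1/√(1 − 0.481²) = 1.1406
L₀ = γL = 1.1406 × 16.7 = 19.0 m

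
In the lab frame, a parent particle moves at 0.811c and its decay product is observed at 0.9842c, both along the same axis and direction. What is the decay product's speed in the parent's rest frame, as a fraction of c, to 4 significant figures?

u' ≈ 0.8582c

Inverse velocity addition: u' = (u − v)/(1 − uv/c²)
= (0.9842 − 0.811)/(1 − 0.9842×0.811) = 0.1732/0.201814 = 0.8582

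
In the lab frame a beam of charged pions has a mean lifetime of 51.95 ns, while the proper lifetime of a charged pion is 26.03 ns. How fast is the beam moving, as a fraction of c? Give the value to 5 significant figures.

γ = Δt/τ₀ = 51.95/26.03 = 1.995774
β = √(1 − 1/γ²) = √(1 − 1/1.995774²) = 0.86541

β ≈ 0.86541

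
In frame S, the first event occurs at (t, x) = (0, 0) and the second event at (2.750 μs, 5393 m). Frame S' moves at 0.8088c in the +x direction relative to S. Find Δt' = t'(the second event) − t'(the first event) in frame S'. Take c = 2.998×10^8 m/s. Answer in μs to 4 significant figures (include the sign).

Δt' ≈ -20.06 μs

γ = 1/√(1 − 0.8088²) = 1.70044
Δt' = γ(Δt − vΔx/c²) = 1.70044 × (2.750 μs − 0.8088×5393 m / (2.998×10^8 m/s))
= 1.70044 × (-11.7992 μs) = -20.06 μs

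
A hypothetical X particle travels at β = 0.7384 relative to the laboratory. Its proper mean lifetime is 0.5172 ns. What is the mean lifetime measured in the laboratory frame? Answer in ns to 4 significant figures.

Δt ≈ 0.7669 ns

γ = 1/√(1 − 0.7384²) = 1.48288
Time dilation: Δt = γτ₀ = 1.48288 × 0.5172 ns = 0.7669 ns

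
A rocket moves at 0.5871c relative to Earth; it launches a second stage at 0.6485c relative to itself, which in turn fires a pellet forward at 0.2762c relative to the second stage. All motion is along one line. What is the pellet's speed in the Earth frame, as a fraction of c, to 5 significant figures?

Compose boost 2: (0.6485 + 0.5871)/(1 + 0.6485×0.5871) = 1.2356/1.380734 = 0.8948861
Compose boost 3: (0.2762 + 0.8948861)/(1 + 0.2762×0.8948861) = 1.171086/1.247168 = 0.93900

u ≈ 0.93900c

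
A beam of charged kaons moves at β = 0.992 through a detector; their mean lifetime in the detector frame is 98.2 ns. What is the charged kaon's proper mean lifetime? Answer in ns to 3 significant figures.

τ₀ ≈ 12.4 ns

γ = 1/√(1 − 0.992²) = 7.9216
Proper time: τ₀ = Δt/γ = 98.2/7.9216 = 12.4 ns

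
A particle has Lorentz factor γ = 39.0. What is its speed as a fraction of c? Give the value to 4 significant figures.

β = √(1 − 1/γ²) = √(1 − 1/39.0²) = √(0.999343) = 0.9997

β ≈ 0.9997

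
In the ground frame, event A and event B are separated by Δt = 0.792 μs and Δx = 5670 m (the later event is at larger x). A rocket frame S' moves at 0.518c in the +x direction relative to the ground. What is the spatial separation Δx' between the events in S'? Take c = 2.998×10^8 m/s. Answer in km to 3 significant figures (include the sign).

Δx' ≈ 6.48 km

γ = 1/√(1 − 0.518²) = 1.1691
Δx' = γ(Δx − vΔt) = 1.1691 × (5670 m − 0.518×(2.998×10^8 m/s)×0.792×10^-6 s)
= 1.1691 × (5547.0 m) = 6.48 km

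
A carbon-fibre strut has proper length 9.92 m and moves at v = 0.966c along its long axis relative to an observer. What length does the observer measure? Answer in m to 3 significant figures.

γ = 1/√(1 − 0.966²) = 3.8678
Length contraction: L = L₀/γ = 9.92/3.8678 = 2.56 m

L ≈ 2.56 m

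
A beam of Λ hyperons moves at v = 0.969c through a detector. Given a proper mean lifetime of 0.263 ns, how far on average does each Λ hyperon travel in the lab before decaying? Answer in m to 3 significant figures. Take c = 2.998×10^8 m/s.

d ≈ 0.309 m

γ = 1/√(1 − 0.969²) = 4.0476
Dilated lifetime: Δt = γτ₀ = 4.0476 × 0.263 ns = 1.0645 ns
d = vΔt = 0.969c × 1.0645 ns = 2.9051×10^8 m/s × 1.0645×10^-9 s = 0.309 m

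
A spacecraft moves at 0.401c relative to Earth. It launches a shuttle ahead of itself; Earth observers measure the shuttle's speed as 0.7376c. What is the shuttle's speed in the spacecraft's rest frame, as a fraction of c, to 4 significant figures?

Inverse velocity addition: u' = (u − v)/(1 − uv/c²)
= (0.7376 − 0.401)/(1 − 0.7376×0.401) = 0.3366/0.704222 = 0.4780

u' ≈ 0.4780c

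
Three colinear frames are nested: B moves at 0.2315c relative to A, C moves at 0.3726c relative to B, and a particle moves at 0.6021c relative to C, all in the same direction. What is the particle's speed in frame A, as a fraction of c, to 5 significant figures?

u ≈ 0.86769c

Compose boost 2: (0.3726 + 0.2315)/(1 + 0.3726×0.2315) = 0.60410/1.086257 = 0.5561300
Compose boost 3: (0.6021 + 0.5561300)/(1 + 0.6021×0.5561300) = 1.158230/1.334846 = 0.86769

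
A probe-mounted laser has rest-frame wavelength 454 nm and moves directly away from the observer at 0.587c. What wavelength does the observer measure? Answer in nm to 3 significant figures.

λ_obs ≈ 890 nm

Relativistic Doppler: λ_obs = λ_src √((1+β)/(1−β))
= 454 × √(1.5870/0.41300) = 454 × 1.9603 = 890 nm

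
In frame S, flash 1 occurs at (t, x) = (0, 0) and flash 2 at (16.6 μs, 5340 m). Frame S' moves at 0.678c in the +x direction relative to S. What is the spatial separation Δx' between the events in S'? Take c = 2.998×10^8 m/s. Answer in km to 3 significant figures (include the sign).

Δx' ≈ 2.67 km

γ = 1/√(1 − 0.678²) = 1.3604
Δx' = γ(Δx − vΔt) = 1.3604 × (5340 m − 0.678×(2.998×10^8 m/s)×16.6×10^-6 s)
= 1.3604 × (1965.8 m) = 2.67 km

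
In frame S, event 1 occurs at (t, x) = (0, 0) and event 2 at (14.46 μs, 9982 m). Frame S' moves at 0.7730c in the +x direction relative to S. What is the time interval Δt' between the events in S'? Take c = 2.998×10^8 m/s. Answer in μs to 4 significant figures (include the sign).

Δt' ≈ -17.78 μs

γ = 1/√(1 − 0.7730²) = 1.57628
Δt' = γ(Δt − vΔx/c²) = 1.57628 × (14.46 μs − 0.7730×9982 m / (2.998×10^8 m/s))
= 1.57628 × (-11.2774 μs) = -17.78 μs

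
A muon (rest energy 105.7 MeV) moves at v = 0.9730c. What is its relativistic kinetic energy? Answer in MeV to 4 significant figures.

K ≈ 352.3 MeV

γ = 1/√(1 − 0.9730²) = 4.33266
K = (γ − 1)m₀c² = (4.33266 − 1) × 105.7 MeV = 3.33266 × 105.7 MeV = 352.3 MeV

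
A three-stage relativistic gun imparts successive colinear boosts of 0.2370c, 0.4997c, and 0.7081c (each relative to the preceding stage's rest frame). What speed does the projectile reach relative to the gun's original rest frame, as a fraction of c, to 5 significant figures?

Compose boost 2: (0.4997 + 0.2370)/(1 + 0.4997×0.2370) = 0.73670/1.118429 = 0.6586918
Compose boost 3: (0.7081 + 0.6586918)/(1 + 0.7081×0.6586918) = 1.366792/1.466420 = 0.93206

u ≈ 0.93206c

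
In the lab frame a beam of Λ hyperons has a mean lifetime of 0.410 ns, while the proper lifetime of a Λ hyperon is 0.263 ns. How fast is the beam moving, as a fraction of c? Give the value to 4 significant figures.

γ = Δt/τ₀ = 0.410/0.263 = 1.55894
β = √(1 − 1/γ²) = √(1 − 1/1.55894²) = 0.7672

β ≈ 0.7672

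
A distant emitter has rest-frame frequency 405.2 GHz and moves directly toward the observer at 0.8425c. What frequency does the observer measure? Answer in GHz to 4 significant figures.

Relativistic Doppler: f_obs = f_src √((1+β)/(1−β))
= 405.2 × √(1.84250/0.157500) = 405.2 × 3.42029 = 1386 GHz

f_obs ≈ 1386 GHz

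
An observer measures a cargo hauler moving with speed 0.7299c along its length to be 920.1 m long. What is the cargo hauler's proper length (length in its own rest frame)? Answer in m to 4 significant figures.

L₀ ≈ 1346 m

γ = 1/√(1 − 0.7299²) = 1.46294
L₀ = γL = 1.46294 × 920.1 = 1346 m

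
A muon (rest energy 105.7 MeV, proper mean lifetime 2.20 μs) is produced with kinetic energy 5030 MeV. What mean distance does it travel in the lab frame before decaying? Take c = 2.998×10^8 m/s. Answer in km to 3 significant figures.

γ = 1 + K/(m₀c²) = 1 + 5030/105.7 = 48.588
β = √(1 − 1/γ²) = 0.99979
Dilated lifetime: γτ₀ = 48.588 × 2.20 μs = 106.89 μs
d = βc·γτ₀ = 0.99979 × (2.998×10^8 m/s) × 0.00010689 s = 32.0 km

d ≈ 32.0 km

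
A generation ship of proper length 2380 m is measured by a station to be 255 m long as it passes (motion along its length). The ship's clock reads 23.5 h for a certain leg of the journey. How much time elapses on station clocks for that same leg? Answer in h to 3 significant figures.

Length contraction ⇒ γ = L₀/L = 2380/255 = 9.3333
Time dilation: Δt = γτ₀ = 9.3333 × 23.5 h = 219 h

Δt ≈ 219 h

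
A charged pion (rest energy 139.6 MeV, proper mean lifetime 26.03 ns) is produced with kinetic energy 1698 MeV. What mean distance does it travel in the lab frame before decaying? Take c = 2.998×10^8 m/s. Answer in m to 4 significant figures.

d ≈ 102.4 m

γ = 1 + K/(m₀c²) = 1 + 1698/139.6 = 13.1633
β = √(1 − 1/γ²) = 0.997110
Dilated lifetime: γτ₀ = 13.1633 × 26.03 ns = 342.641 ns
d = βc·γτ₀ = 0.997110 × (2.998×10^8 m/s) × 3.42641×10^-7 s = 102.4 m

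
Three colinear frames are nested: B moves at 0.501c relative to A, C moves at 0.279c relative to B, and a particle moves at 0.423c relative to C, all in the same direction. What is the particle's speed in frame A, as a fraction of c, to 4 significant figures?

Compose boost 2: (0.279 + 0.501)/(1 + 0.279×0.501) = 0.7800/1.13978 = 0.684343
Compose boost 3: (0.423 + 0.684343)/(1 + 0.423×0.684343) = 1.10734/1.28948 = 0.8588

u ≈ 0.8588c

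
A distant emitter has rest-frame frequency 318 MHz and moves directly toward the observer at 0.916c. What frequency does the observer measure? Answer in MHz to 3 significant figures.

Relativistic Doppler: f_obs = f_src √((1+β)/(1−β))
= 318 × √(1.9160/0.084000) = 318 × 4.7759 = 1520 MHz

f_obs ≈ 1520 MHz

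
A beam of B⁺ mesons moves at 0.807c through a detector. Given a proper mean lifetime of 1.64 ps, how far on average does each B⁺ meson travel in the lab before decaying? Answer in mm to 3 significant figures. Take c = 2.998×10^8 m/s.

d ≈ 0.672 mm

γ = 1/√(1 − 0.807²) = 1.6933
Dilated lifetime: Δt = γτ₀ = 1.6933 × 1.64 ps = 2.7771 ps
d = vΔt = 0.807c × 2.7771 ps = 2.4194×10^8 m/s × 2.7771×10^-12 s = 0.672 mm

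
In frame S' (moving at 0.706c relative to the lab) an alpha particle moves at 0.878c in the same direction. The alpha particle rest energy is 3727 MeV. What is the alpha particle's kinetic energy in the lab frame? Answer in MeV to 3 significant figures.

u_lab = (0.878 + 0.706)/(1 + 0.878×0.706) = 0.977857
γ = 1/√(1 − 0.977857²) = 4.7785
K = (γ − 1)m₀c² = (4.7785 − 1) × 3727 = 3.7785 × 3727 = 14100 MeV

K ≈ 14100 MeV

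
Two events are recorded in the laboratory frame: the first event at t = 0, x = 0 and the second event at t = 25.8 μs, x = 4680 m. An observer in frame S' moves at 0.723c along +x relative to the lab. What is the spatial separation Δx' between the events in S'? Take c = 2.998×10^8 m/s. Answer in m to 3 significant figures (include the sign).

Δx' ≈ -1320 m

γ = 1/√(1 − 0.723²) = 1.4475
Δx' = γ(Δx − vΔt) = 1.4475 × (4680 m − 0.723×(2.998×10^8 m/s)×25.8×10^-6 s)
= 1.4475 × (-912.29 m) = -1320 m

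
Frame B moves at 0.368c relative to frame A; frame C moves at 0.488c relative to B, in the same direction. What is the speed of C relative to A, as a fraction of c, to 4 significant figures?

Compose boost 2: (0.488 + 0.368)/(1 + 0.488×0.368) = 0.8560/1.17958 = 0.7257

u ≈ 0.7257c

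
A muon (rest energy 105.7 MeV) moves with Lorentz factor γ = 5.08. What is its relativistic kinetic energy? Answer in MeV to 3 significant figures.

K ≈ 431 MeV

γ = 5.08 (given)
K = (γ − 1)m₀c² = (5.08 − 1) × 105.7 MeV = 4.0800 × 105.7 MeV = 431 MeV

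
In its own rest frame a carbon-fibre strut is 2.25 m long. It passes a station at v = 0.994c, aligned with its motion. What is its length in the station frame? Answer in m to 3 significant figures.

γ = 1/√(1 − 0.994²) = 9.1424
Length contraction: L = L₀/γ = 2.25/9.1424 = 0.246 m

L ≈ 0.246 m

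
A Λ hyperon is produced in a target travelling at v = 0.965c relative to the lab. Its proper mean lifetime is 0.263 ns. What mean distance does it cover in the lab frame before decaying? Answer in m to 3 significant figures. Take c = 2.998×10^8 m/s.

d ≈ 0.290 m

γ = 1/√(1 − 0.965²) = 3.8132
Dilated lifetime: Δt = γτ₀ = 3.8132 × 0.263 ns = 1.0029 ns
d = vΔt = 0.965c × 1.0029 ns = 2.8931×10^8 m/s × 1.0029×10^-9 s = 0.290 m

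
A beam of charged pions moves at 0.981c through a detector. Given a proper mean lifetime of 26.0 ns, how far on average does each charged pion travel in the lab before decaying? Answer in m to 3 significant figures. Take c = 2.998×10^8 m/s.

d ≈ 39.4 m

γ = 1/√(1 − 0.981²) = 5.1544
Dilated lifetime: Δt = γτ₀ = 5.1544 × 26.0 ns = 134.02 ns
d = vΔt = 0.981c × 134.02 ns = 2.9410×10^8 m/s × 1.3402×10^-7 s = 39.4 m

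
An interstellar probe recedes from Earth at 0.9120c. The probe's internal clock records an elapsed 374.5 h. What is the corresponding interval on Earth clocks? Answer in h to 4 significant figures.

γ = 1/√(1 − 0.9120²) = 2.43789
Time dilation: Δt = γτ₀ = 2.43789 × 374.5 h = 913.0 h

Δt ≈ 913.0 h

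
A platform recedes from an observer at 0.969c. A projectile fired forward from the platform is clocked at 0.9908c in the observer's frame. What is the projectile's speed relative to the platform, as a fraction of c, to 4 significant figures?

Inverse velocity addition: u' = (u − v)/(1 − uv/c²)
= (0.9908 − 0.969)/(1 − 0.9908×0.969) = 0.02180/0.0399148 = 0.5462

u' ≈ 0.5462c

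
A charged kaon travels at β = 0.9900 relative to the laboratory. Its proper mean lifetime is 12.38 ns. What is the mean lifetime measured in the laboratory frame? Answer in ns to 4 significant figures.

Δt ≈ 87.76 ns

γ = 1/√(1 − 0.9900²) = 7.08881
Time dilation: Δt = γτ₀ = 7.08881 × 12.38 ns = 87.76 ns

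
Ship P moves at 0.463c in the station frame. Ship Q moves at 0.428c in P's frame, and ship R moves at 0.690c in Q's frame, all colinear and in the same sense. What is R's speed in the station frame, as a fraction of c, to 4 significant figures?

u ≈ 0.9475c

Compose boost 2: (0.428 + 0.463)/(1 + 0.428×0.463) = 0.8910/1.19816 = 0.743638
Compose boost 3: (0.690 + 0.743638)/(1 + 0.690×0.743638) = 1.43364/1.51311 = 0.9475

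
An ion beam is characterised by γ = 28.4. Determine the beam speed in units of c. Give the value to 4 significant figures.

β = √(1 − 1/γ²) = √(1 − 1/28.4²) = √(0.998760) = 0.9994

β ≈ 0.9994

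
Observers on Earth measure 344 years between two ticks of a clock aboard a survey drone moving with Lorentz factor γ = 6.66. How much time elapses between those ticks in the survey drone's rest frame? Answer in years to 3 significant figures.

τ₀ ≈ 51.7 years

γ = 6.66 (given)
Proper time: τ₀ = Δt/γ = 344/6.66 = 51.7 years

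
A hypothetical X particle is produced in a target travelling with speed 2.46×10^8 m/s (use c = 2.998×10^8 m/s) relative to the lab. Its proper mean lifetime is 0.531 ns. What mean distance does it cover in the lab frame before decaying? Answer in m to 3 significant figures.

β = v/c = 2.46×10^8 / 2.998×10^8 = 0.82055
γ = 1/√(1 − 0.82055²) = 1.7495
Dilated lifetime: Δt = γτ₀ = 1.7495 × 0.531 ns = 0.92901 ns
d = vΔt = 0.82055c × 0.92901 ns = 2.4600×10^8 m/s × 9.2901×10^-10 s = 0.229 m

d ≈ 0.229 m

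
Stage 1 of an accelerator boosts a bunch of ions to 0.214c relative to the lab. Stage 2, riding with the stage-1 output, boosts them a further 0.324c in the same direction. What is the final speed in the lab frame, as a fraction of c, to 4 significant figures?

u ≈ 0.5031c

Compose boost 2: (0.324 + 0.214)/(1 + 0.324×0.214) = 0.5380/1.06934 = 0.5031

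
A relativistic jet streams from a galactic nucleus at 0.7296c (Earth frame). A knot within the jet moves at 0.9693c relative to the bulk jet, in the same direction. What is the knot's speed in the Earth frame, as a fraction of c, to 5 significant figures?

Relativistic velocity addition: u = (u' + v)/(1 + u'v/c²)
= (0.9693 + 0.7296)/(1 + 0.9693×0.7296) = 1.6989/1.707201 = 0.99514

u ≈ 0.99514c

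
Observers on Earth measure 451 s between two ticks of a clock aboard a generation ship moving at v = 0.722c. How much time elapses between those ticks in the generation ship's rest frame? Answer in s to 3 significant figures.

γ = 1/√(1 − 0.722²) = 1.4453
Proper time: τ₀ = Δt/γ = 451/1.4453 = 312 s

τ₀ ≈ 312 s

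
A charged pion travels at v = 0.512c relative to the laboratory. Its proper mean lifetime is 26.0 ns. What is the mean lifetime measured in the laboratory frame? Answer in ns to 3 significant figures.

γ = 1/√(1 − 0.512²) = 1.1642
Time dilation: Δt = γτ₀ = 1.1642 × 26.0 ns = 30.3 ns

Δt ≈ 30.3 ns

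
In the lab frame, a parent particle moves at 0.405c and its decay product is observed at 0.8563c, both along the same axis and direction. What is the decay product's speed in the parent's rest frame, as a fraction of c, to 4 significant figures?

Inverse velocity addition: u' = (u − v)/(1 − uv/c²)
= (0.8563 − 0.405)/(1 − 0.8563×0.405) = 0.4513/0.653199 = 0.6909

u' ≈ 0.6909c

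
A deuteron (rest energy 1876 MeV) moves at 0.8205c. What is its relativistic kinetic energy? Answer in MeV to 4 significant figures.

γ = 1/√(1 − 0.8205²) = 1.74933
K = (γ − 1)m₀c² = (1.74933 − 1) × 1876 MeV = 0.749333 × 1876 MeV = 1406 MeV

K ≈ 1406 MeV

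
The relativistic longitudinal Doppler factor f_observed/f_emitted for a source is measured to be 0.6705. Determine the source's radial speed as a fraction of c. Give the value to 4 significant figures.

f_obs/f_src = √((1−β)/(1+β)) = 0.6705  ⇒  (1−β)/(1+β) = 0.449570
β = |1 − D²|/(1 + D²) = |1 − 0.449570|/(1 + 0.449570) = 0.3797

β ≈ 0.3797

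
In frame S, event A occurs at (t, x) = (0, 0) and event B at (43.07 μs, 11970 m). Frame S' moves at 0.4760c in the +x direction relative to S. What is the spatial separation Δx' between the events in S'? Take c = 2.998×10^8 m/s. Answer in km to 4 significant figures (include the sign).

γ = 1/√(1 − 0.4760²) = 1.13708
Δx' = γ(Δx − vΔt) = 1.13708 × (11970 m − 0.4760×(2.998×10^8 m/s)×43.07×10^-6 s)
= 1.13708 × (5823.70 m) = 6.622 km

Δx' ≈ 6.622 km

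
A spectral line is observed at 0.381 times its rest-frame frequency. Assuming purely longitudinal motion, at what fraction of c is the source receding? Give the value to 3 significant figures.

β ≈ 0.746

f_obs/f_src = √((1−β)/(1+β)) = 0.381  ⇒  (1−β)/(1+β) = 0.14516
β = |1 − D²|/(1 + D²) = |1 − 0.14516|/(1 + 0.14516) = 0.746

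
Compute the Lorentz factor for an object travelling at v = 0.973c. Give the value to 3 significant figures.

γ = 1/√(1 − β²) = 1/√(1 − 0.973²) = 1/√(0.053271) = 4.33

γ ≈ 4.33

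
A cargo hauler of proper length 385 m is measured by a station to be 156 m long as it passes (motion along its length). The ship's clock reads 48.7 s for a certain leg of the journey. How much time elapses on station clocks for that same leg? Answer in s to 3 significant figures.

Length contraction ⇒ γ = L₀/L = 385/156 = 2.4679
Time dilation: Δt = γτ₀ = 2.4679 × 48.7 s = 120 s

Δt ≈ 120 s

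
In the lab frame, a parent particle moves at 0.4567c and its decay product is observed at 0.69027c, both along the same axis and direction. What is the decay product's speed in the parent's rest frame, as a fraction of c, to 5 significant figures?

u' ≈ 0.34110c

Inverse velocity addition: u' = (u − v)/(1 − uv/c²)
= (0.69027 − 0.4567)/(1 − 0.69027×0.4567) = 0.23357/0.6847537 = 0.34110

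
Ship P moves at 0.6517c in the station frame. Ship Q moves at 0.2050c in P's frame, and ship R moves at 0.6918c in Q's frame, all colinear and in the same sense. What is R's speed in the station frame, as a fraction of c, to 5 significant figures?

u ≈ 0.95056c

Compose boost 2: (0.2050 + 0.6517)/(1 + 0.2050×0.6517) = 0.85670/1.133598 = 0.7557349
Compose boost 3: (0.6918 + 0.7557349)/(1 + 0.6918×0.7557349) = 1.447535/1.522817 = 0.95056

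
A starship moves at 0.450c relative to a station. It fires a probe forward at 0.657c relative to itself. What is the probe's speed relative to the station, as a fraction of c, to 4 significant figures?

Relativistic velocity addition: u = (u' + v)/(1 + u'v/c²)
= (0.657 + 0.450)/(1 + 0.657×0.450) = 1.107/1.29565 = 0.8544

u ≈ 0.8544c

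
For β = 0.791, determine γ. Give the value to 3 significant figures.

γ = 1/√(1 − β²) = 1/√(1 − 0.791²) = 1/√(0.37432) = 1.63

γ ≈ 1.63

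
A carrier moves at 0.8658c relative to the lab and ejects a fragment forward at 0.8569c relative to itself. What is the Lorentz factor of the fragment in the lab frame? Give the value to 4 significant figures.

u_lab = (0.8569 + 0.8658)/(1 + 0.8569×0.8658) = 1.7227/1.741904 = 0.9889753
γ = 1/√(1 − 0.9889753²) = 6.753

γ ≈ 6.753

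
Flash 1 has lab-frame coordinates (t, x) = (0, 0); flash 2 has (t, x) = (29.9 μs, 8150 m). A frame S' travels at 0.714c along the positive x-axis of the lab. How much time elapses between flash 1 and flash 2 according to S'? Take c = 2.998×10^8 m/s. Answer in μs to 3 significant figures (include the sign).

Δt' ≈ 15.0 μs

γ = 1/√(1 − 0.714²) = 1.4283
Δt' = γ(Δt − vΔx/c²) = 1.4283 × (29.9 μs − 0.714×8150 m / (2.998×10^8 m/s))
= 1.4283 × (10.490 μs) = 15.0 μs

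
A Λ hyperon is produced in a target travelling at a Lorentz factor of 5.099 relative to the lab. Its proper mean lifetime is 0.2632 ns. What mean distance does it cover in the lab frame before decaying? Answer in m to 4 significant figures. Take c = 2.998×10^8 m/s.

d ≈ 0.3945 m

β = √(1 − 1/γ²) = √(1 − 1/5.099²) = 0.980581
Dilated lifetime: Δt = γτ₀ = 5.099 × 0.2632 ns = 1.34206 ns
d = vΔt = 0.980581c × 1.34206 ns = 2.93978×10^8 m/s × 1.34206×10^-9 s = 0.3945 m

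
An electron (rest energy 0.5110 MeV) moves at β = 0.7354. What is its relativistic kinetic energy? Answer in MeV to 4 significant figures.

γ = 1/√(1 − 0.7354²) = 1.47572
K = (γ − 1)m₀c² = (1.47572 − 1) × 0.5110 MeV = 0.475724 × 0.5110 MeV = 0.2431 MeV

K ≈ 0.2431 MeV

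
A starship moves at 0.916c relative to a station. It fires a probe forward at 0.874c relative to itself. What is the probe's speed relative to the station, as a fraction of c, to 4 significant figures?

u ≈ 0.9941c

Relativistic velocity addition: u = (u' + v)/(1 + u'v/c²)
= (0.874 + 0.916)/(1 + 0.874×0.916) = 1.790/1.80058 = 0.9941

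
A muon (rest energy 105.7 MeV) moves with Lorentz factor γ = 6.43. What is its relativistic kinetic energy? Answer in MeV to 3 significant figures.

K ≈ 574 MeV

γ = 6.43 (given)
K = (γ − 1)m₀c² = (6.43 − 1) × 105.7 MeV = 5.4300 × 105.7 MeV = 574 MeV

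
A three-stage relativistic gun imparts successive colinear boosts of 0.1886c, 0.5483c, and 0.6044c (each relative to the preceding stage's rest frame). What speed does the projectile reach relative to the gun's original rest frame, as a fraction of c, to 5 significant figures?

u ≈ 0.90638c

Compose boost 2: (0.5483 + 0.1886)/(1 + 0.5483×0.1886) = 0.73690/1.103409 = 0.6678392
Compose boost 3: (0.6044 + 0.6678392)/(1 + 0.6044×0.6678392) = 1.272239/1.403642 = 0.90638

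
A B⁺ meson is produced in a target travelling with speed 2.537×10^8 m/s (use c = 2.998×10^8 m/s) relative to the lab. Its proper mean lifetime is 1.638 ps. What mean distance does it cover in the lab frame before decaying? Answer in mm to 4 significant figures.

β = v/c = 2.537×10^8 / 2.998×10^8 = 0.846231
γ = 1/√(1 − 0.846231²) = 1.87682
Dilated lifetime: Δt = γτ₀ = 1.87682 × 1.638 ps = 3.07423 ps
d = vΔt = 0.846231c × 3.07423 ps = 2.53700×10^8 m/s × 3.07423×10^-12 s = 0.7799 mm

d ≈ 0.7799 mm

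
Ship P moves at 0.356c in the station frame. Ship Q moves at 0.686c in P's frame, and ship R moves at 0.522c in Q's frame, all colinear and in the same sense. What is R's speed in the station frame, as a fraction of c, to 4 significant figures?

Compose boost 2: (0.686 + 0.356)/(1 + 0.686×0.356) = 1.042/1.24422 = 0.837475
Compose boost 3: (0.522 + 0.837475)/(1 + 0.522×0.837475) = 1.35948/1.43716 = 0.9459

u ≈ 0.9459c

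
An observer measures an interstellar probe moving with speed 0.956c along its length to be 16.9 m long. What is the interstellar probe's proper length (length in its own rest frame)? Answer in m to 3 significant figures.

γ = 1/√(1 − 0.956²) = 3.4087
L₀ = γL = 3.4087 × 16.9 = 57.6 m

L₀ ≈ 57.6 m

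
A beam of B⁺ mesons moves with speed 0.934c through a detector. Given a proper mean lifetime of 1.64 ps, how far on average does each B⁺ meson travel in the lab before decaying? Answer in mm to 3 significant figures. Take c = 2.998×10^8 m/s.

d ≈ 1.29 mm

γ = 1/√(1 − 0.934²) = 2.7990
Dilated lifetime: Δt = γτ₀ = 2.7990 × 1.64 ps = 4.5903 ps
d = vΔt = 0.934c × 4.5903 ps = 2.8001×10^8 m/s × 4.5903×10^-12 s = 1.29 mm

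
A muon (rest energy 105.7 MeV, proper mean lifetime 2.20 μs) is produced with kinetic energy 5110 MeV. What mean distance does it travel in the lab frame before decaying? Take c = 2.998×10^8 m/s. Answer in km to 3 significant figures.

γ = 1 + K/(m₀c²) = 1 + 5110/105.7 = 49.344
β = √(1 − 1/γ²) = 0.99979
Dilated lifetime: γτ₀ = 49.344 × 2.20 μs = 108.56 μs
d = βc·γτ₀ = 0.99979 × (2.998×10^8 m/s) × 0.00010856 s = 32.5 km

d ≈ 32.5 km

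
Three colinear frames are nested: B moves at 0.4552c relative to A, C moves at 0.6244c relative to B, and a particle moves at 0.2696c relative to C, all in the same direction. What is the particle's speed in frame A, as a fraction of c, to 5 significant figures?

u ≈ 0.90512c

Compose boost 2: (0.6244 + 0.4552)/(1 + 0.6244×0.4552) = 1.0796/1.284227 = 0.8406614
Compose boost 3: (0.2696 + 0.8406614)/(1 + 0.2696×0.8406614) = 1.110261/1.226642 = 0.90512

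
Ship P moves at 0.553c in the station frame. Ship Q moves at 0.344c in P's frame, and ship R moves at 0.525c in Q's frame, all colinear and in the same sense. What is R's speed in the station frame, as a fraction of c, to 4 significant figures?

Compose boost 2: (0.344 + 0.553)/(1 + 0.344×0.553) = 0.8970/1.19023 = 0.753635
Compose boost 3: (0.525 + 0.753635)/(1 + 0.525×0.753635) = 1.27863/1.39566 = 0.9162

u ≈ 0.9162c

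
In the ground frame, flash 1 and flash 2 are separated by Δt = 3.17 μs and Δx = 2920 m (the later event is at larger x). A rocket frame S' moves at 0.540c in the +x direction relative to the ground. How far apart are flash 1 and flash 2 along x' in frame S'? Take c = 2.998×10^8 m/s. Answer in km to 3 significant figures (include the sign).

γ = 1/√(1 − 0.540²) = 1.1881
Δx' = γ(Δx − vΔt) = 1.1881 × (2920 m − 0.540×(2.998×10^8 m/s)×3.17×10^-6 s)
= 1.1881 × (2406.8 m) = 2.86 km

Δx' ≈ 2.86 km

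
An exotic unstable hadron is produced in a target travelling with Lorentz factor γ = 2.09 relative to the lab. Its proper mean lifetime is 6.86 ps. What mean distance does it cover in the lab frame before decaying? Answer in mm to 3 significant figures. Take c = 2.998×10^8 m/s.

d ≈ 3.77 mm

β = √(1 − 1/γ²) = √(1 − 1/2.09²) = 0.87810
Dilated lifetime: Δt = γτ₀ = 2.09 × 6.86 ps = 14.337 ps
d = vΔt = 0.87810c × 14.337 ps = 2.6326×10^8 m/s × 1.4337×10^-11 s = 3.77 mm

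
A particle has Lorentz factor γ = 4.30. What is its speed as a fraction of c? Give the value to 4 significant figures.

β = √(1 − 1/γ²) = √(1 − 1/4.30²) = √(0.945917) = 0.9726

β ≈ 0.9726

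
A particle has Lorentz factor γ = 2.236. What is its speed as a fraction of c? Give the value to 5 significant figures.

β ≈ 0.89442

β = √(1 − 1/γ²) = √(1 − 1/2.236²) = √(0.7999878) = 0.89442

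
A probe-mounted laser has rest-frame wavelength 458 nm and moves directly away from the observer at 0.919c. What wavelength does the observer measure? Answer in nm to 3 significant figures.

Relativistic Doppler: λ_obs = λ_src √((1+β)/(1−β))
= 458 × √(1.9190/0.081000) = 458 × 4.8674 = 2230 nm

λ_obs ≈ 2230 nm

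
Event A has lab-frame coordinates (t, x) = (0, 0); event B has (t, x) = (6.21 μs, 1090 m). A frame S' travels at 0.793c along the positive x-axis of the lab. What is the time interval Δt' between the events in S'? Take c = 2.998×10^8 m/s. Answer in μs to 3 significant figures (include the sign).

Δt' ≈ 5.46 μs

γ = 1/√(1 − 0.793²) = 1.6414
Δt' = γ(Δt − vΔx/c²) = 1.6414 × (6.21 μs − 0.793×1090 m / (2.998×10^8 m/s))
= 1.6414 × (3.3268 μs) = 5.46 μs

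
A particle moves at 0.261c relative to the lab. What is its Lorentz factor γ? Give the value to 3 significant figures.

γ ≈ 1.04

γ = 1/√(1 − β²) = 1/√(1 − 0.261²) = 1/√(0.93188) = 1.04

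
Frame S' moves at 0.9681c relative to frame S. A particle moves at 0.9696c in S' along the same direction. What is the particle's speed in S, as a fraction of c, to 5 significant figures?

Relativistic velocity addition: u = (u' + v)/(1 + u'v/c²)
= (0.9696 + 0.9681)/(1 + 0.9696×0.9681) = 1.9377/1.938670 = 0.99950

u ≈ 0.99950c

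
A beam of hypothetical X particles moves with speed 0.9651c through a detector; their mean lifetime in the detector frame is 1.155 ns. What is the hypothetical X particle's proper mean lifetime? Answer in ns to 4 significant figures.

γ = 1/√(1 − 0.9651²) = 3.81852
Proper time: τ₀ = Δt/γ = 1.155/3.81852 = 0.3025 ns

τ₀ ≈ 0.3025 ns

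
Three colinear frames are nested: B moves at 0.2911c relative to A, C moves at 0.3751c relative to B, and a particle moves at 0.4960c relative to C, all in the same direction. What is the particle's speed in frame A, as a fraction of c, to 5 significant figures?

Compose boost 2: (0.3751 + 0.2911)/(1 + 0.3751×0.2911) = 0.66620/1.109192 = 0.6006176
Compose boost 3: (0.4960 + 0.6006176)/(1 + 0.4960×0.6006176) = 1.096618/1.297906 = 0.84491

u ≈ 0.84491c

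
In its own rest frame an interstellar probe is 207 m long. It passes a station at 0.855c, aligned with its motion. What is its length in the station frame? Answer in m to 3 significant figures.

L ≈ 107 m

γ = 1/√(1 − 0.855²) = 1.9282
Length contraction: L = L₀/γ = 207/1.9282 = 107 m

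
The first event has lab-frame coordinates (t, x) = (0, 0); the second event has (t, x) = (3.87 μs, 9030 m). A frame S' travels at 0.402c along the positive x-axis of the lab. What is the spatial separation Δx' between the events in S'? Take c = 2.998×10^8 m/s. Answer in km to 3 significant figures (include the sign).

γ = 1/√(1 − 0.402²) = 1.0921
Δx' = γ(Δx − vΔt) = 1.0921 × (9030 m − 0.402×(2.998×10^8 m/s)×3.87×10^-6 s)
= 1.0921 × (8563.6 m) = 9.35 km

Δx' ≈ 9.35 km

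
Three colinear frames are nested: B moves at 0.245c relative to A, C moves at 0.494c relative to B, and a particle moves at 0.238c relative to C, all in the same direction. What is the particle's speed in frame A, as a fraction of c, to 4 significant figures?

Compose boost 2: (0.494 + 0.245)/(1 + 0.494×0.245) = 0.7390/1.12103 = 0.659215
Compose boost 3: (0.238 + 0.659215)/(1 + 0.238×0.659215) = 0.897215/1.15689 = 0.7755

u ≈ 0.7755c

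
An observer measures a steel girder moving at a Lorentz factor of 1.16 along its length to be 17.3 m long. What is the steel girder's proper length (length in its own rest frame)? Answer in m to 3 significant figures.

γ = 1.16 (given)
L₀ = γL = 1.16 × 17.3 = 20.1 m

L₀ ≈ 20.1 m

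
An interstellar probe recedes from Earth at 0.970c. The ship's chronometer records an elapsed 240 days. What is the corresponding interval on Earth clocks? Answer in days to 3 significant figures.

Δt ≈ 987 days

γ = 1/√(1 − 0.970²) = 4.1135
Time dilation: Δt = γτ₀ = 4.1135 × 240 days = 987 days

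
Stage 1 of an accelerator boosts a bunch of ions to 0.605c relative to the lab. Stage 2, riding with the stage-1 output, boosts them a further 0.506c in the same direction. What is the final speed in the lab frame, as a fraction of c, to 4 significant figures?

Compose boost 2: (0.506 + 0.605)/(1 + 0.506×0.605) = 1.111/1.30613 = 0.8506

u ≈ 0.8506c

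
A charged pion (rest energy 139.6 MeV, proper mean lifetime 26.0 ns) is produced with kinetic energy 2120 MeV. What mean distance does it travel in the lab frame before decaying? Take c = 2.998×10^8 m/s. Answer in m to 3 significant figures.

γ = 1 + K/(m₀c²) = 1 + 2120/139.6 = 16.186
β = √(1 − 1/γ²) = 0.99809
Dilated lifetime: γτ₀ = 16.186 × 26.0 ns = 420.84 ns
d = βc·γτ₀ = 0.99809 × (2.998×10^8 m/s) × 4.2084×10^-7 s = 126 m

d ≈ 126 m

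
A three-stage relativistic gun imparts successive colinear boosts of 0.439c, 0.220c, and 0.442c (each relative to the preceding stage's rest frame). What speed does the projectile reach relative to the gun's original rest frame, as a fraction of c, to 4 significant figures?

u ≈ 0.8241c

Compose boost 2: (0.220 + 0.439)/(1 + 0.220×0.439) = 0.6590/1.09658 = 0.600959
Compose boost 3: (0.442 + 0.600959)/(1 + 0.442×0.600959) = 1.04296/1.26562 = 0.8241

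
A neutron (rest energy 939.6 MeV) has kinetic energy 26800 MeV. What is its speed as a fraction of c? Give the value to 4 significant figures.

γ = 1 + K/(m₀c²) = 1 + 26800/939.6 = 29.5228
β = √(1 − 1/γ²) = 0.9994

β ≈ 0.9994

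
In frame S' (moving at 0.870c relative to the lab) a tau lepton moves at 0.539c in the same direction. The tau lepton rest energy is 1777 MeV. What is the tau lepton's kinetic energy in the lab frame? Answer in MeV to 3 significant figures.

u_lab = (0.539 + 0.870)/(1 + 0.539×0.870) = 0.959202
γ = 1/√(1 − 0.959202²) = 3.5370
K = (γ − 1)m₀c² = (3.5370 − 1) × 1777 = 2.5370 × 1777 = 4510 MeV

K ≈ 4510 MeV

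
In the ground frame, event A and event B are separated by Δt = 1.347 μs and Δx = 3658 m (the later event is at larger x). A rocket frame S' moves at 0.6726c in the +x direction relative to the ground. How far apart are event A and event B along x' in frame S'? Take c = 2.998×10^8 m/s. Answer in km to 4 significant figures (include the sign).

Δx' ≈ 4.576 km

γ = 1/√(1 − 0.6726²) = 1.35134
Δx' = γ(Δx − vΔt) = 1.35134 × (3658 m − 0.6726×(2.998×10^8 m/s)×1.347×10^-6 s)
= 1.35134 × (3386.38 m) = 4.576 km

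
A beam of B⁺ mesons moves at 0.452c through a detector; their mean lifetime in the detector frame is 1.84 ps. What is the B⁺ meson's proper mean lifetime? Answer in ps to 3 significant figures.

γ = 1/√(1 − 0.452²) = 1.1211
Proper time: τ₀ = Δt/γ = 1.84/1.1211 = 1.64 ps

τ₀ ≈ 1.64 ps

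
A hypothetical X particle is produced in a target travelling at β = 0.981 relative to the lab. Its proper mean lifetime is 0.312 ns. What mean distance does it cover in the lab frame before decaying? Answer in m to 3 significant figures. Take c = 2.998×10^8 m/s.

γ = 1/√(1 − 0.981²) = 5.1544
Dilated lifetime: Δt = γτ₀ = 5.1544 × 0.312 ns = 1.6082 ns
d = vΔt = 0.981c × 1.6082 ns = 2.9410×10^8 m/s × 1.6082×10^-9 s = 0.473 m

d ≈ 0.473 m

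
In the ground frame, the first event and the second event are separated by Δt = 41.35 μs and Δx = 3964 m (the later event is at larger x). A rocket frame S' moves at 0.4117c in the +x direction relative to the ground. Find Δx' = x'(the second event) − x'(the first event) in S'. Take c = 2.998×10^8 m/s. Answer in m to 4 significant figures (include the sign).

γ = 1/√(1 − 0.4117²) = 1.09731
Δx' = γ(Δx − vΔt) = 1.09731 × (3964 m − 0.4117×(2.998×10^8 m/s)×41.35×10^-6 s)
= 1.09731 × (-1139.73 m) = -1251 m

Δx' ≈ -1251 m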